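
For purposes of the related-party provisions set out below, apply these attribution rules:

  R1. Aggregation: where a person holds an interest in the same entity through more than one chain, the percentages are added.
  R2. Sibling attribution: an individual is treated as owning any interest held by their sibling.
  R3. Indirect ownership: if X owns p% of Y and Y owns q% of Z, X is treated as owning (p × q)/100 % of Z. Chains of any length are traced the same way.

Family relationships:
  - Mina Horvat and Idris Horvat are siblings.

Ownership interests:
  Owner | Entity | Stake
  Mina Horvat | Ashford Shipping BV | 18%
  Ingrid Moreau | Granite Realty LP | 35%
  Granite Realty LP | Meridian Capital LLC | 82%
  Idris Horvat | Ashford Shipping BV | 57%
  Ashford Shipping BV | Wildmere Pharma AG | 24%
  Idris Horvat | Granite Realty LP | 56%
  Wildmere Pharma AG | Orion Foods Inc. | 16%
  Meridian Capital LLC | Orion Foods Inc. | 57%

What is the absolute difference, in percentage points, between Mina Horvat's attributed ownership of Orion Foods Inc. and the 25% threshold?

By sibling attribution (R2), Mina Horvat is treated as also owning Idris Horvat's interest in Ashford Shipping BV, giving 18% + 57% = 75%.
By sibling attribution (R2), Mina Horvat is treated as owning Idris Horvat's 56% interest in Granite Realty LP.
Chain via Ashford Shipping BV → Wildmere Pharma AG (R3): 75% × 24% × 16% = 2.88% of Orion Foods Inc.
Chain via Granite Realty LP → Meridian Capital LLC (R3): 56% × 82% × 57% = 26.1744% of Orion Foods Inc.
Aggregating (R1): 2.88% + 26.1744% = 29.0544%.
29.0544% exceeds the 25% threshold by 4.0544 percentage points.

4.0544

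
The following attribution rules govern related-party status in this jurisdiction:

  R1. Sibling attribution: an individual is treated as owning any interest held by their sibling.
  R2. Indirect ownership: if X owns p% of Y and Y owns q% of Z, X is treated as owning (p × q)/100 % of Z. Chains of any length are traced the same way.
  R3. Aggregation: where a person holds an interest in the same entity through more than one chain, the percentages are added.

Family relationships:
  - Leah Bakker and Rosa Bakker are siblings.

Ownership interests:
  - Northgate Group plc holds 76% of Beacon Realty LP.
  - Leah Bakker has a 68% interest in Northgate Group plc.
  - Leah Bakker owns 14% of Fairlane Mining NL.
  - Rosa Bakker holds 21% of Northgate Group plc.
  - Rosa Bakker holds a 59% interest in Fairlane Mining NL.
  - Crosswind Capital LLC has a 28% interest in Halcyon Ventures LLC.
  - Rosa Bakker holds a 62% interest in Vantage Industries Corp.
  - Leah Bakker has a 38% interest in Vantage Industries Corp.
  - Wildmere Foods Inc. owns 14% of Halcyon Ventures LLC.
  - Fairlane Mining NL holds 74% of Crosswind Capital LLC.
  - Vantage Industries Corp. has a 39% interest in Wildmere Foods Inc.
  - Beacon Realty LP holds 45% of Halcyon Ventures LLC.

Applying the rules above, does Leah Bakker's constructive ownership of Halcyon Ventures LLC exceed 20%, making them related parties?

By sibling attribution (R1), Leah Bakker is treated as also owning Rosa Bakker's interest in Northgate Group plc, giving 68% + 21% = 89%.
By sibling attribution (R1), Leah Bakker is treated as also owning Rosa Bakker's interest in Vantage Industries Corp, giving 38% + 62% = 100%.
By sibling attribution (R1), Leah Bakker is treated as also owning Rosa Bakker's interest in Fairlane Mining NL, giving 14% + 59% = 73%.
Chain via Northgate Group plc → Beacon Realty LP (R2): 89% × 76% × 45% = 30.438% of Halcyon Ventures LLC.
Chain via Vantage Industries Corp. → Wildmere Foods Inc. (R2): 100% × 39% × 14% = 5.46% of Halcyon Ventures LLC.
Chain via Fairlane Mining NL → Crosswind Capital LLC (R2): 73% × 74% × 28% = 15.1256% of Halcyon Ventures LLC.
Aggregating (R3): 30.438% + 5.46% + 15.1256% = 51.0236%.
51.0236% exceeds the 20% threshold, so Leah is a related party to Halcyon Ventures LLC.

Yes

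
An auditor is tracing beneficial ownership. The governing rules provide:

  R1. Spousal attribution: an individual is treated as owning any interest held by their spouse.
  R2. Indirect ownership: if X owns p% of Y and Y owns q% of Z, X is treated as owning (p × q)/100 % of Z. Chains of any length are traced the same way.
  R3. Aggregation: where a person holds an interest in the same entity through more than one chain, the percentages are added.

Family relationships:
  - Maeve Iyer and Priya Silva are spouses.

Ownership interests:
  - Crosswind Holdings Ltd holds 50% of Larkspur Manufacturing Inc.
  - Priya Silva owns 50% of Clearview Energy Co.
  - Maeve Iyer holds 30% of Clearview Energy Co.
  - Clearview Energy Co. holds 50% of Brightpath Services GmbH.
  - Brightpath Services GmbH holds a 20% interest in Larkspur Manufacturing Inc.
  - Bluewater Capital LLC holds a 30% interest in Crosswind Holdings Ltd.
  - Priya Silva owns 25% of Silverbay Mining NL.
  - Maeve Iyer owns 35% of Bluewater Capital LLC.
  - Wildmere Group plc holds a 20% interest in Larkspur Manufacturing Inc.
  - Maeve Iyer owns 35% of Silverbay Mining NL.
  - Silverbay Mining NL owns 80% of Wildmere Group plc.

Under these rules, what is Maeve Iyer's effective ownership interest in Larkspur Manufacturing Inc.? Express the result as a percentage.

By spousal attribution (R1), Maeve Iyer is treated as also owning Priya Silva's interest in Clearview Energy Co, giving 30% + 50% = 80%.
By spousal attribution (R1), Maeve Iyer is treated as also owning Priya Silva's interest in Silverbay Mining NL, giving 35% + 25% = 60%.
Chain via Clearview Energy Co. → Brightpath Services GmbH (R2): 80% × 50% × 20% = 8% of Larkspur Manufacturing Inc.
Chain via Silverbay Mining NL → Wildmere Group plc (R2): 60% × 80% × 20% = 9.6% of Larkspur Manufacturing Inc.
Chain via Bluewater Capital LLC → Crosswind Holdings Ltd (R2): 35% × 30% × 50% = 5.25% of Larkspur Manufacturing Inc.
Aggregating (R3): 8% + 9.6% + 5.25% = 22.85%.

22.85%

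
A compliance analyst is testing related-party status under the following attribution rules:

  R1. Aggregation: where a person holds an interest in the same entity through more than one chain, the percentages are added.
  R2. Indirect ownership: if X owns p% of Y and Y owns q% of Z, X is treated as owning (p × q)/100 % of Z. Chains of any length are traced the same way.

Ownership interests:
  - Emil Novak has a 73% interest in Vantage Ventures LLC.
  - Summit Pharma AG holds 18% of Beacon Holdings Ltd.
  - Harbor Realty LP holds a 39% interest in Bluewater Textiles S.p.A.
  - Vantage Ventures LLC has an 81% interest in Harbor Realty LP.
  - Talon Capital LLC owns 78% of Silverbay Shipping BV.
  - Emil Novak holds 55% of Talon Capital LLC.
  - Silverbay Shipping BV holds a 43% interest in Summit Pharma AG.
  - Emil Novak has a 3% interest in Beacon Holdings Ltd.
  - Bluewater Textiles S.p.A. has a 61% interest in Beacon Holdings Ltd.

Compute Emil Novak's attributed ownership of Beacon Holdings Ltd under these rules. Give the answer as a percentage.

20.387487%

Chain via Talon Capital LLC → Silverbay Shipping BV → Summit Pharma AG (R2): 55% × 78% × 43% × 18% = 3.32046% of Beacon Holdings Ltd.
Chain via Vantage Ventures LLC → Harbor Realty LP → Bluewater Textiles S.p.A. (R2): 73% × 81% × 39% × 61% = 14.067027% of Beacon Holdings Ltd.
Direct interest in Beacon Holdings Ltd: 3%.
Aggregating (R1): 3.32046% + 14.067027% + 3% = 20.387487%.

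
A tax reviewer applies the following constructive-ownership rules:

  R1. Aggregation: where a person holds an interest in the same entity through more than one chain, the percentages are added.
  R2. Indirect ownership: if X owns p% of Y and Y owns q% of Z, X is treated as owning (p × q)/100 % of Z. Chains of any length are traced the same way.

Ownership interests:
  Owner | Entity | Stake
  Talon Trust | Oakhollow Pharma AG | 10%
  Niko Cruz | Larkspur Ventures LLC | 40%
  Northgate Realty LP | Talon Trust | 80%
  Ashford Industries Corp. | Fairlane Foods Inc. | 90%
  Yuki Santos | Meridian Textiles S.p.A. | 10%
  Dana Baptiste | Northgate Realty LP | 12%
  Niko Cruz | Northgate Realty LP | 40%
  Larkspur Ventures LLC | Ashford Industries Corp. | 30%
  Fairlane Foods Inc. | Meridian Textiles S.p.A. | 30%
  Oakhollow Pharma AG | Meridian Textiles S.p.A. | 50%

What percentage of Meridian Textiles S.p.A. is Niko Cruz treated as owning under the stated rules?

4.84%

Chain via Northgate Realty LP → Talon Trust → Oakhollow Pharma AG (R2): 40% × 80% × 10% × 50% = 1.6% of Meridian Textiles S.p.A.
Chain via Larkspur Ventures LLC → Ashford Industries Corp. → Fairlane Foods Inc. (R2): 40% × 30% × 90% × 30% = 3.24% of Meridian Textiles S.p.A.
Aggregating (R1): 1.6% + 3.24% = 4.84%.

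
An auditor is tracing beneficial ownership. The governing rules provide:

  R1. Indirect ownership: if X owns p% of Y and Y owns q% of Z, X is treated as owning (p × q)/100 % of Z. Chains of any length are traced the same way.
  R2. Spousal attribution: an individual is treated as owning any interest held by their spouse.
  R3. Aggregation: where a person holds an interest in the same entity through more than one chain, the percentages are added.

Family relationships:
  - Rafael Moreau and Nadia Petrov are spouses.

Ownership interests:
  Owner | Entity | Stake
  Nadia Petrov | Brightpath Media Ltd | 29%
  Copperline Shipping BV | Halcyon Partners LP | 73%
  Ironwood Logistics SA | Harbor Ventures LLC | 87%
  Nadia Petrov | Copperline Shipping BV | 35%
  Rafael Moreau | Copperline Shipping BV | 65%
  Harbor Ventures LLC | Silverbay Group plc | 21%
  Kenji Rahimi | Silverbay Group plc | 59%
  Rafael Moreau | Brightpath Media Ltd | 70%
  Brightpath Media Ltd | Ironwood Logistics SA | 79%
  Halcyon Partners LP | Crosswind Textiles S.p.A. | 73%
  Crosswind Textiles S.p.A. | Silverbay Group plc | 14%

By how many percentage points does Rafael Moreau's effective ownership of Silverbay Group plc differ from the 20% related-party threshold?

By spousal attribution (R2), Rafael Moreau is treated as also owning Nadia Petrov's interest in Copperline Shipping BV, giving 65% + 35% = 100%.
By spousal attribution (R2), Rafael Moreau is treated as also owning Nadia Petrov's interest in Brightpath Media Ltd, giving 70% + 29% = 99%.
Chain via Copperline Shipping BV → Halcyon Partners LP → Crosswind Textiles S.p.A. (R1): 100% × 73% × 73% × 14% = 7.4606% of Silverbay Group plc.
Chain via Brightpath Media Ltd → Ironwood Logistics SA → Harbor Ventures LLC (R1): 99% × 79% × 87% × 21% = 14.288967% of Silverbay Group plc.
Aggregating (R3): 7.4606% + 14.288967% = 21.749567%.
21.749567% exceeds the 20% threshold by 1.749567 percentage points.

1.749567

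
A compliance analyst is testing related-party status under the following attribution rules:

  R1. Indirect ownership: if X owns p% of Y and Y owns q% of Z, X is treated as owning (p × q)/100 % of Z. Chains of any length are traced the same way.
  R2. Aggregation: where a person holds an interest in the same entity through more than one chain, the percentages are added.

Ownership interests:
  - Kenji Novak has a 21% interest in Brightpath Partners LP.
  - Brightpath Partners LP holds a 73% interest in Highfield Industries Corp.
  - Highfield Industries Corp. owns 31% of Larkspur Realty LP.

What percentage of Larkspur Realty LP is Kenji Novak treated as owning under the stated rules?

4.7523%

Chain via Brightpath Partners LP → Highfield Industries Corp. (R1): 21% × 73% × 31% = 4.7523% of Larkspur Realty LP.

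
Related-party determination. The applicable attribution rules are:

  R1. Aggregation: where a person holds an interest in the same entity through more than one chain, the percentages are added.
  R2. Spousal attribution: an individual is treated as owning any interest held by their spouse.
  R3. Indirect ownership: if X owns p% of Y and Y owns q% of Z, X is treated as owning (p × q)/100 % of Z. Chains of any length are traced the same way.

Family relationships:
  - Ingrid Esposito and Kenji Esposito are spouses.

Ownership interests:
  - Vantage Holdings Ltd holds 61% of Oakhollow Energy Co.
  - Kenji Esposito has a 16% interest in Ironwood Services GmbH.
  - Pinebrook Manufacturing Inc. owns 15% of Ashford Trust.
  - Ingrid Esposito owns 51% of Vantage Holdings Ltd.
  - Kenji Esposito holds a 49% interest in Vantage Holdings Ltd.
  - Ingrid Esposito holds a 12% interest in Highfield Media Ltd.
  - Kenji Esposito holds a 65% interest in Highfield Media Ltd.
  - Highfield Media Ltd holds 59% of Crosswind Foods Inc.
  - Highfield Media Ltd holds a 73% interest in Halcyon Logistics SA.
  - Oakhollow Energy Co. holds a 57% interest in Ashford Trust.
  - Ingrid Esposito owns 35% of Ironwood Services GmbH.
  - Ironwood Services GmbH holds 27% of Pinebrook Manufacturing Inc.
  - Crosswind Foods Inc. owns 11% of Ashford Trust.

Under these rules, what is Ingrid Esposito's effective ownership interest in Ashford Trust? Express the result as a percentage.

41.8328%

By spousal attribution (R2), Ingrid Esposito is treated as also owning Kenji Esposito's interest in Highfield Media Ltd, giving 12% + 65% = 77%.
By spousal attribution (R2), Ingrid Esposito is treated as also owning Kenji Esposito's interest in Vantage Holdings Ltd, giving 51% + 49% = 100%.
By spousal attribution (R2), Ingrid Esposito is treated as also owning Kenji Esposito's interest in Ironwood Services GmbH, giving 35% + 16% = 51%.
Chain via Highfield Media Ltd → Crosswind Foods Inc. (R3): 77% × 59% × 11% = 4.9973% of Ashford Trust.
Chain via Vantage Holdings Ltd → Oakhollow Energy Co. (R3): 100% × 61% × 57% = 34.77% of Ashford Trust.
Chain via Ironwood Services GmbH → Pinebrook Manufacturing Inc. (R3): 51% × 27% × 15% = 2.0655% of Ashford Trust.
Aggregating (R1): 4.9973% + 34.77% + 2.0655% = 41.8328%.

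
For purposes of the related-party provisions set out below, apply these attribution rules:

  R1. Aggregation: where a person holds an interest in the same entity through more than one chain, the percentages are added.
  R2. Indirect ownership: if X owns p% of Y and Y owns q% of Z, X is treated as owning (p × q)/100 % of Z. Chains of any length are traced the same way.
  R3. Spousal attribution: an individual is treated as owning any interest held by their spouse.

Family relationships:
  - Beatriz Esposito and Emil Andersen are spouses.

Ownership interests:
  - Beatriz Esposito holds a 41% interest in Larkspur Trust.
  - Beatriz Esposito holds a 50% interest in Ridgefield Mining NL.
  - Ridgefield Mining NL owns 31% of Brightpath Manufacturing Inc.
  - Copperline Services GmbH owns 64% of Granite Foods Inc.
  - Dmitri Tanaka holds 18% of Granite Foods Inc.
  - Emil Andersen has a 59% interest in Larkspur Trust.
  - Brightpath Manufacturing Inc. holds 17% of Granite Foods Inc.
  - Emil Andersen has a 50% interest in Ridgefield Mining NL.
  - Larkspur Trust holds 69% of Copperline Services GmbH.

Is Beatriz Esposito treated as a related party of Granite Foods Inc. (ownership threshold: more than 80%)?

By spousal attribution (R3), Beatriz Esposito is treated as also owning Emil Andersen's interest in Larkspur Trust, giving 41% + 59% = 100%.
By spousal attribution (R3), Beatriz Esposito is treated as also owning Emil Andersen's interest in Ridgefield Mining NL, giving 50% + 50% = 100%.
Chain via Larkspur Trust → Copperline Services GmbH (R2): 100% × 69% × 64% = 44.16% of Granite Foods Inc.
Chain via Ridgefield Mining NL → Brightpath Manufacturing Inc. (R2): 100% × 31% × 17% = 5.27% of Granite Foods Inc.
Aggregating (R1): 44.16% + 5.27% = 49.43%.
49.43% does not exceed the 80% threshold, so Beatriz is not a related party to Granite Foods Inc.

No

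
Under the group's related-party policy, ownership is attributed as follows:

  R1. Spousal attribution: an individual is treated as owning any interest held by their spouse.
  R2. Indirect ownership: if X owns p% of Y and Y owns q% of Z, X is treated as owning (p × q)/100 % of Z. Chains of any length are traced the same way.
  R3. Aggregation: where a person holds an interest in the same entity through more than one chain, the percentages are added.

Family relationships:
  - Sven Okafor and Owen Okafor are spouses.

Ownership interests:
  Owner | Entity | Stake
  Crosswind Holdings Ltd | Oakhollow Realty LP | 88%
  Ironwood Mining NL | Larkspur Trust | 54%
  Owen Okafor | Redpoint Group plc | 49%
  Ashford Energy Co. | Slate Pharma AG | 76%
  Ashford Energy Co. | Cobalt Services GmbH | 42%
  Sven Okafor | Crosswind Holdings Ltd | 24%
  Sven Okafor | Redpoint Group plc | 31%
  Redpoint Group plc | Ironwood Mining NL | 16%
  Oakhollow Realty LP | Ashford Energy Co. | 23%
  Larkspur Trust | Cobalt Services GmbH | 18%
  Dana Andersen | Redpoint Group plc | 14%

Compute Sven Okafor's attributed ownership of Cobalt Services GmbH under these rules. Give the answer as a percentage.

3.284352%

By spousal attribution (R1), Sven Okafor is treated as also owning Owen Okafor's interest in Redpoint Group plc, giving 31% + 49% = 80%.
Chain via Crosswind Holdings Ltd → Oakhollow Realty LP → Ashford Energy Co. (R2): 24% × 88% × 23% × 42% = 2.040192% of Cobalt Services GmbH.
Chain via Redpoint Group plc → Ironwood Mining NL → Larkspur Trust (R2): 80% × 16% × 54% × 18% = 1.24416% of Cobalt Services GmbH.
Aggregating (R3): 2.040192% + 1.24416% = 3.284352%.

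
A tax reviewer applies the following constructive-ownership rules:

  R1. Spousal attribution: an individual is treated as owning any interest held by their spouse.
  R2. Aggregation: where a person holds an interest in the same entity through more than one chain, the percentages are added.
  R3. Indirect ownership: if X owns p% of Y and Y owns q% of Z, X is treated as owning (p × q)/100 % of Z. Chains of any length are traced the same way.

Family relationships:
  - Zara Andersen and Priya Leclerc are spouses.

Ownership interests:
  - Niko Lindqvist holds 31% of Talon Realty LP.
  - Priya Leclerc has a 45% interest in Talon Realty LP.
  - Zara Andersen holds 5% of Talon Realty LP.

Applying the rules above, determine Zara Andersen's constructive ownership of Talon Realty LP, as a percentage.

By spousal attribution (R1), Zara Andersen is treated as also owning Priya Leclerc's interest in Talon Realty LP, giving 5% + 45% = 50%.
Direct interest in Talon Realty LP: 50%.

50%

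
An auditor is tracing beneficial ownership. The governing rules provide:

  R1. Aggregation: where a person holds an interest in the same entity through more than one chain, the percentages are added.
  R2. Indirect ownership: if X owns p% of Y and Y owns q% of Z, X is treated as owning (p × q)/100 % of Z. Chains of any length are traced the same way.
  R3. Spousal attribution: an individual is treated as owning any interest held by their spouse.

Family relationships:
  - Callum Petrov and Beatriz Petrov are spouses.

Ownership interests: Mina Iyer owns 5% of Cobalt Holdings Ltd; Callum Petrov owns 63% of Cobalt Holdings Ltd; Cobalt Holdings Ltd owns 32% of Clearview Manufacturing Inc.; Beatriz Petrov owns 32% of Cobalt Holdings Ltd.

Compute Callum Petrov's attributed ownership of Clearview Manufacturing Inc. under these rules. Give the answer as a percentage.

30.4%

By spousal attribution (R3), Callum Petrov is treated as also owning Beatriz Petrov's interest in Cobalt Holdings Ltd, giving 63% + 32% = 95%.
Chain via Cobalt Holdings Ltd (R2): 95% × 32% = 30.4% of Clearview Manufacturing Inc.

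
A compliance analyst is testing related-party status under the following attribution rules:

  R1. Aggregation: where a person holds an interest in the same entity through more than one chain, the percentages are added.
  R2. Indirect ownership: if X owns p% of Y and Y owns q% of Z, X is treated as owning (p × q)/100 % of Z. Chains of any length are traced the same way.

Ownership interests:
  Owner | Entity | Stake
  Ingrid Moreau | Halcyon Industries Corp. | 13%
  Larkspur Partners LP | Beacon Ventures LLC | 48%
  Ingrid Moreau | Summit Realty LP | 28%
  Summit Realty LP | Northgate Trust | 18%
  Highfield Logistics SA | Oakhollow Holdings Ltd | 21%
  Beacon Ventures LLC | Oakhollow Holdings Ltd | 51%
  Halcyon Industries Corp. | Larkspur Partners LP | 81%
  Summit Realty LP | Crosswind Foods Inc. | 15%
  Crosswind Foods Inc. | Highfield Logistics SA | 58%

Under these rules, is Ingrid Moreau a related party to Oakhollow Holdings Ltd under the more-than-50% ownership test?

No

Chain via Summit Realty LP → Crosswind Foods Inc. → Highfield Logistics SA (R2): 28% × 15% × 58% × 21% = 0.51156% of Oakhollow Holdings Ltd.
Chain via Halcyon Industries Corp. → Larkspur Partners LP → Beacon Ventures LLC (R2): 13% × 81% × 48% × 51% = 2.577744% of Oakhollow Holdings Ltd.
Aggregating (R1): 0.51156% + 2.577744% = 3.089304%.
3.089304% does not exceed the 50% threshold, so Ingrid is not a related party to Oakhollow Holdings Ltd.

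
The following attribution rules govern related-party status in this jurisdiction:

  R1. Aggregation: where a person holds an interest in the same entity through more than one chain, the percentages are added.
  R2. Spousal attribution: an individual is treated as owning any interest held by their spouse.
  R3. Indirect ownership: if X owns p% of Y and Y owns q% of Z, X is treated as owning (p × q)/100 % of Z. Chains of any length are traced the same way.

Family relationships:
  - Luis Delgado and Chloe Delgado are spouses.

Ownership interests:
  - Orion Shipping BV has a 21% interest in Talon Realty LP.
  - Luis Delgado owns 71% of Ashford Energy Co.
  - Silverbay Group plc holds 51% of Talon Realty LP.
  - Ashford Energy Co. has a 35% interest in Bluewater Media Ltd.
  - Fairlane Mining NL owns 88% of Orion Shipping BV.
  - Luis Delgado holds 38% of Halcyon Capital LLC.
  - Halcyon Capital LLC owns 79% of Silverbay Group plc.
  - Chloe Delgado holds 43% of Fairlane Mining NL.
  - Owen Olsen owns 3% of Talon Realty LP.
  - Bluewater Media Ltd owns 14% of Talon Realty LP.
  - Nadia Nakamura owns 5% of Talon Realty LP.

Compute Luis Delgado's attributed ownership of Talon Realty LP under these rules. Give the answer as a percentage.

By spousal attribution (R2), Luis Delgado is treated as owning Chloe Delgado's 43% interest in Fairlane Mining NL.
Chain via Ashford Energy Co. → Bluewater Media Ltd (R3): 71% × 35% × 14% = 3.479% of Talon Realty LP.
Chain via Halcyon Capital LLC → Silverbay Group plc (R3): 38% × 79% × 51% = 15.3102% of Talon Realty LP.
Chain via Fairlane Mining NL → Orion Shipping BV (R3): 43% × 88% × 21% = 7.9464% of Talon Realty LP.
Aggregating (R1): 3.479% + 15.3102% + 7.9464% = 26.7356%.

26.7356%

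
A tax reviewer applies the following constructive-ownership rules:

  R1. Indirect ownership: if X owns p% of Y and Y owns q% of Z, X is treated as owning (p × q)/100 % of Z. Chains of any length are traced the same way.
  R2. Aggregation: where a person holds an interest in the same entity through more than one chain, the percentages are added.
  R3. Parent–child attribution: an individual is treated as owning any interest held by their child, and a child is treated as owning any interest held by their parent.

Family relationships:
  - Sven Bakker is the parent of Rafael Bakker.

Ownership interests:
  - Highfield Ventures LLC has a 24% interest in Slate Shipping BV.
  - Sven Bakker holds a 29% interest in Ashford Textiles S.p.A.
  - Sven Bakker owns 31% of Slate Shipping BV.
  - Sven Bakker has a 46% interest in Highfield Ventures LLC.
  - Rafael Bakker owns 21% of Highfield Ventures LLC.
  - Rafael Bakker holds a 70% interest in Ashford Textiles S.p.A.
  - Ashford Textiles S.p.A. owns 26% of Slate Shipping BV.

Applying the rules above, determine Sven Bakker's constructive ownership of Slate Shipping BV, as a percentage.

By parent–child attribution (R3), Sven Bakker is treated as also owning Rafael Bakker's interest in Ashford Textiles S.p.A, giving 29% + 70% = 99%.
By parent–child attribution (R3), Sven Bakker is treated as also owning Rafael Bakker's interest in Highfield Ventures LLC, giving 46% + 21% = 67%.
Chain via Ashford Textiles S.p.A. (R1): 99% × 26% = 25.74% of Slate Shipping BV.
Chain via Highfield Ventures LLC (R1): 67% × 24% = 16.08% of Slate Shipping BV.
Direct interest in Slate Shipping BV: 31%.
Aggregating (R2): 25.74% + 16.08% + 31% = 72.82%.

72.82%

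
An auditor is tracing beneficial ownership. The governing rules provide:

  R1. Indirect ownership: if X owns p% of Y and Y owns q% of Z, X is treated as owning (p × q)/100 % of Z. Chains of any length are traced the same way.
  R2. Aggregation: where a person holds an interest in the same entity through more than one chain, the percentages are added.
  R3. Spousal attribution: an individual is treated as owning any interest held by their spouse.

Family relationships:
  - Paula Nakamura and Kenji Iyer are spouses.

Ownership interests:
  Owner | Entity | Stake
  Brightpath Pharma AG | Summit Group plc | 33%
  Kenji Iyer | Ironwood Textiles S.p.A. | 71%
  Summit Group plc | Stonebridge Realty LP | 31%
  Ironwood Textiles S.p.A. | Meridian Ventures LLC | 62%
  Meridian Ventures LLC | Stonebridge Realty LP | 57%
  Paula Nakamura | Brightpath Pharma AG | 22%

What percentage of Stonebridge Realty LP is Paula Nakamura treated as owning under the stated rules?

27.342%

By spousal attribution (R3), Paula Nakamura is treated as owning Kenji Iyer's 71% interest in Ironwood Textiles S.p.A.
Chain via Brightpath Pharma AG → Summit Group plc (R1): 22% × 33% × 31% = 2.2506% of Stonebridge Realty LP.
Chain via Ironwood Textiles S.p.A. → Meridian Ventures LLC (R1): 71% × 62% × 57% = 25.0914% of Stonebridge Realty LP.
Aggregating (R2): 2.2506% + 25.0914% = 27.342%.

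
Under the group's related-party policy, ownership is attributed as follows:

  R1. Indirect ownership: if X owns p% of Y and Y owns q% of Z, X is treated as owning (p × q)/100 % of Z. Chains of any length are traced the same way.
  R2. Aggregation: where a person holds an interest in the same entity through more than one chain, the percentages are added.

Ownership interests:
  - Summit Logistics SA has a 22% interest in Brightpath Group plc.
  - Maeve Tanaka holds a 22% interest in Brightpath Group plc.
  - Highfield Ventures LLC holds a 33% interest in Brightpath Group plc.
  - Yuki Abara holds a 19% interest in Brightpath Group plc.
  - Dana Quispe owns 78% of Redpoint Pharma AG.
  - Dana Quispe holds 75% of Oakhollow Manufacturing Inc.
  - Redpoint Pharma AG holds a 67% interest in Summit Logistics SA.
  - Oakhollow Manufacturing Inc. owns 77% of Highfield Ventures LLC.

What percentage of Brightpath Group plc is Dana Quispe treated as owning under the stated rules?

Chain via Redpoint Pharma AG → Summit Logistics SA (R1): 78% × 67% × 22% = 11.4972% of Brightpath Group plc.
Chain via Oakhollow Manufacturing Inc. → Highfield Ventures LLC (R1): 75% × 77% × 33% = 19.0575% of Brightpath Group plc.
Aggregating (R2): 11.4972% + 19.0575% = 30.5547%.

30.5547%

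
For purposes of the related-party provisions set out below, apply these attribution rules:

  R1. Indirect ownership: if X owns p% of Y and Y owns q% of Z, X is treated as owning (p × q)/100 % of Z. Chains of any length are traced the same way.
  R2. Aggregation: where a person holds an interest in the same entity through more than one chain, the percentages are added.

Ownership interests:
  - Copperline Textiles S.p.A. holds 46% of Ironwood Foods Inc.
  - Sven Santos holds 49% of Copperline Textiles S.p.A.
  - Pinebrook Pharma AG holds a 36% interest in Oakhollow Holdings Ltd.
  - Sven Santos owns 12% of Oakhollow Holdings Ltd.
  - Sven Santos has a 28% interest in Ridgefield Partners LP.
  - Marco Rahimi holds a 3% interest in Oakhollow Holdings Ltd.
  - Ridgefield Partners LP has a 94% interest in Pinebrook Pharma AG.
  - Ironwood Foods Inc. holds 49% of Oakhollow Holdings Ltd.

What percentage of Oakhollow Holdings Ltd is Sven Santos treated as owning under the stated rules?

Chain via Copperline Textiles S.p.A. → Ironwood Foods Inc. (R1): 49% × 46% × 49% = 11.0446% of Oakhollow Holdings Ltd.
Chain via Ridgefield Partners LP → Pinebrook Pharma AG (R1): 28% × 94% × 36% = 9.4752% of Oakhollow Holdings Ltd.
Direct interest in Oakhollow Holdings Ltd: 12%.
Aggregating (R2): 11.0446% + 9.4752% + 12% = 32.5198%.

32.5198%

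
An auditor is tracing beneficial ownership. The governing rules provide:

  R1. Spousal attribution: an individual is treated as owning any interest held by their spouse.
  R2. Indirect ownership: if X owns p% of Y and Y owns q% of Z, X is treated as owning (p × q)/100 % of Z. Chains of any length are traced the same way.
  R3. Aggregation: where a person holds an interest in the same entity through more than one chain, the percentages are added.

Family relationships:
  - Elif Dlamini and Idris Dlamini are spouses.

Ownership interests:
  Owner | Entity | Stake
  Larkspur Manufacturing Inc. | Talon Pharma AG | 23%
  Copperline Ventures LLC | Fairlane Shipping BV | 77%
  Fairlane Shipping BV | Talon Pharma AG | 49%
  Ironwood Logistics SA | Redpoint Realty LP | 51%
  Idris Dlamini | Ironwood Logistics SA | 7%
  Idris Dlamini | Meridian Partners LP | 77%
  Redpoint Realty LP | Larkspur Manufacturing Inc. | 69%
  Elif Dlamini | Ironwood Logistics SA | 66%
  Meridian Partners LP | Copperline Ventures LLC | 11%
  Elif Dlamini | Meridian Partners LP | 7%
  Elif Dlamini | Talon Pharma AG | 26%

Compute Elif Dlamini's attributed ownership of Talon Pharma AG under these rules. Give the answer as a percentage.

By spousal attribution (R1), Elif Dlamini is treated as also owning Idris Dlamini's interest in Ironwood Logistics SA, giving 66% + 7% = 73%.
By spousal attribution (R1), Elif Dlamini is treated as also owning Idris Dlamini's interest in Meridian Partners LP, giving 7% + 77% = 84%.
Chain via Ironwood Logistics SA → Redpoint Realty LP → Larkspur Manufacturing Inc. (R2): 73% × 51% × 69% × 23% = 5.908401% of Talon Pharma AG.
Chain via Meridian Partners LP → Copperline Ventures LLC → Fairlane Shipping BV (R2): 84% × 11% × 77% × 49% = 3.486252% of Talon Pharma AG.
Direct interest in Talon Pharma AG: 26%.
Aggregating (R3): 5.908401% + 3.486252% + 26% = 35.394653%.

35.394653%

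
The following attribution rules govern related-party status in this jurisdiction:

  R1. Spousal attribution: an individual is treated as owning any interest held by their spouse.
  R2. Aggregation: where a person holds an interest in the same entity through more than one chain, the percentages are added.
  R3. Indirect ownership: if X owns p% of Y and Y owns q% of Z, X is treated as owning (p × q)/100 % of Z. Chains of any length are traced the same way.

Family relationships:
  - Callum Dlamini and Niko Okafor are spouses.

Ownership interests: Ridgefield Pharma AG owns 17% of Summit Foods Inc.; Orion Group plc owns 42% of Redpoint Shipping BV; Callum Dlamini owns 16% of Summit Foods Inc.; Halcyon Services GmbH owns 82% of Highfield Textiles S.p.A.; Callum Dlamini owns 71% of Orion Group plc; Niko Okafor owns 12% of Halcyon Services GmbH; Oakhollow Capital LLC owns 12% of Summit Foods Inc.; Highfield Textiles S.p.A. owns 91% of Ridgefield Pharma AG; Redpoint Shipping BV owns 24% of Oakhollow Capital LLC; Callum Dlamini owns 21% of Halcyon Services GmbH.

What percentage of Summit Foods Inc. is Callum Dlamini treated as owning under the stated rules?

By spousal attribution (R1), Callum Dlamini is treated as also owning Niko Okafor's interest in Halcyon Services GmbH, giving 21% + 12% = 33%.
Chain via Orion Group plc → Redpoint Shipping BV → Oakhollow Capital LLC (R3): 71% × 42% × 24% × 12% = 0.858816% of Summit Foods Inc.
Chain via Halcyon Services GmbH → Highfield Textiles S.p.A. → Ridgefield Pharma AG (R3): 33% × 82% × 91% × 17% = 4.186182% of Summit Foods Inc.
Direct interest in Summit Foods Inc: 16%.
Aggregating (R2): 0.858816% + 4.186182% + 16% = 21.044998%.

21.044998%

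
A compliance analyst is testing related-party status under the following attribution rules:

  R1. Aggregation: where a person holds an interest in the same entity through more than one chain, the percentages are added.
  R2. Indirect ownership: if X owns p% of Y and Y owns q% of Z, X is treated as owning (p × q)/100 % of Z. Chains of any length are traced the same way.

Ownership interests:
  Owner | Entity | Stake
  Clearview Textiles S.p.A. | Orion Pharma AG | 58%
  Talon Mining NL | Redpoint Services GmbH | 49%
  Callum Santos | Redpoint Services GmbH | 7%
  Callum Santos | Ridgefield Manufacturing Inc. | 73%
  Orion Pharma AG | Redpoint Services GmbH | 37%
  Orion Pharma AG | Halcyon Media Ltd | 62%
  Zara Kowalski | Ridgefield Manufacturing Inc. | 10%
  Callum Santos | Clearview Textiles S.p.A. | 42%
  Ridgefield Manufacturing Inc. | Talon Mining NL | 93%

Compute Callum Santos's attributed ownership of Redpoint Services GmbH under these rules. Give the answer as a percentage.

49.2793%

Chain via Clearview Textiles S.p.A. → Orion Pharma AG (R2): 42% × 58% × 37% = 9.0132% of Redpoint Services GmbH.
Chain via Ridgefield Manufacturing Inc. → Talon Mining NL (R2): 73% × 93% × 49% = 33.2661% of Redpoint Services GmbH.
Direct interest in Redpoint Services GmbH: 7%.
Aggregating (R1): 9.0132% + 33.2661% + 7% = 49.2793%.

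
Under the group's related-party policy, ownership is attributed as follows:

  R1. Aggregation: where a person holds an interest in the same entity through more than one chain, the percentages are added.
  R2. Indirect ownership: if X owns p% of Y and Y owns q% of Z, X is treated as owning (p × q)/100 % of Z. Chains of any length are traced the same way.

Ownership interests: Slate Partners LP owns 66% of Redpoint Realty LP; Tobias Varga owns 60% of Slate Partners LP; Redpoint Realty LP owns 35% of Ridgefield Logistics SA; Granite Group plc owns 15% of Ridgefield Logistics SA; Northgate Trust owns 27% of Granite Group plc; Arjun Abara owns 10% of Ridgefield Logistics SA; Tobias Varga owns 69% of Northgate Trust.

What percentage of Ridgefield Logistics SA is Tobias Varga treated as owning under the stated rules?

Chain via Northgate Trust → Granite Group plc (R2): 69% × 27% × 15% = 2.7945% of Ridgefield Logistics SA.
Chain via Slate Partners LP → Redpoint Realty LP (R2): 60% × 66% × 35% = 13.86% of Ridgefield Logistics SA.
Aggregating (R1): 2.7945% + 13.86% = 16.6545%.

16.6545%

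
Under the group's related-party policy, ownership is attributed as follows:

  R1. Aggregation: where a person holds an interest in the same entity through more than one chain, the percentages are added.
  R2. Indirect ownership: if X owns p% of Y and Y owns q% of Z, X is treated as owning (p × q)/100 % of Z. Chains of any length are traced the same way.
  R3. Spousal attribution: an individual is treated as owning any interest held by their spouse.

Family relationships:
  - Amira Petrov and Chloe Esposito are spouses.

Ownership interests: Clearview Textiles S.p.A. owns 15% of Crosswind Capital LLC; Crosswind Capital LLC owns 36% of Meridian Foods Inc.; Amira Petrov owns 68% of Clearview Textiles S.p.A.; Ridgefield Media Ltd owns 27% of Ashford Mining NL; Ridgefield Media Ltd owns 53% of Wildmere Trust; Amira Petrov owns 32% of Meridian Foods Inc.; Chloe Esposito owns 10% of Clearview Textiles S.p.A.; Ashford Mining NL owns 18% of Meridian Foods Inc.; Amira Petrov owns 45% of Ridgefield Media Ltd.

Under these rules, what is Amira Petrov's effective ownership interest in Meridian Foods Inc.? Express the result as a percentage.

38.399%

By spousal attribution (R3), Amira Petrov is treated as also owning Chloe Esposito's interest in Clearview Textiles S.p.A, giving 68% + 10% = 78%.
Chain via Ridgefield Media Ltd → Ashford Mining NL (R2): 45% × 27% × 18% = 2.187% of Meridian Foods Inc.
Chain via Clearview Textiles S.p.A. → Crosswind Capital LLC (R2): 78% × 15% × 36% = 4.212% of Meridian Foods Inc.
Direct interest in Meridian Foods Inc: 32%.
Aggregating (R1): 2.187% + 4.212% + 32% = 38.399%.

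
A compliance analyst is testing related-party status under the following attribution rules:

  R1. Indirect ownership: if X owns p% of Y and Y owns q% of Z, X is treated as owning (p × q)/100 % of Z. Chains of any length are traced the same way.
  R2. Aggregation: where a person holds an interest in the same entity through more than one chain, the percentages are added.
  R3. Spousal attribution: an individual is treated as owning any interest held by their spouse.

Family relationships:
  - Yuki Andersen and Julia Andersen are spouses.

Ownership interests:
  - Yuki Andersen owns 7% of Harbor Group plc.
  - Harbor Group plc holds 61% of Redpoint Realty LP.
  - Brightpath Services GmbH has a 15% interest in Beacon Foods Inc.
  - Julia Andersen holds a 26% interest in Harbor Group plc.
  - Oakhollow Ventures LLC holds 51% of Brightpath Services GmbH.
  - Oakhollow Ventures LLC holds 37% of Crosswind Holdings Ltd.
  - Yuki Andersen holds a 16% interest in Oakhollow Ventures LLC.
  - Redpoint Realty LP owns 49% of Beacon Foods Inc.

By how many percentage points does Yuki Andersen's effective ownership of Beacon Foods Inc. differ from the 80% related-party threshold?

By spousal attribution (R3), Yuki Andersen is treated as also owning Julia Andersen's interest in Harbor Group plc, giving 7% + 26% = 33%.
Chain via Harbor Group plc → Redpoint Realty LP (R1): 33% × 61% × 49% = 9.8637% of Beacon Foods Inc.
Chain via Oakhollow Ventures LLC → Brightpath Services GmbH (R1): 16% × 51% × 15% = 1.224% of Beacon Foods Inc.
Aggregating (R2): 9.8637% + 1.224% = 11.0877%.
11.0877% falls short of the 80% threshold by 68.9123 percentage points.

68.9123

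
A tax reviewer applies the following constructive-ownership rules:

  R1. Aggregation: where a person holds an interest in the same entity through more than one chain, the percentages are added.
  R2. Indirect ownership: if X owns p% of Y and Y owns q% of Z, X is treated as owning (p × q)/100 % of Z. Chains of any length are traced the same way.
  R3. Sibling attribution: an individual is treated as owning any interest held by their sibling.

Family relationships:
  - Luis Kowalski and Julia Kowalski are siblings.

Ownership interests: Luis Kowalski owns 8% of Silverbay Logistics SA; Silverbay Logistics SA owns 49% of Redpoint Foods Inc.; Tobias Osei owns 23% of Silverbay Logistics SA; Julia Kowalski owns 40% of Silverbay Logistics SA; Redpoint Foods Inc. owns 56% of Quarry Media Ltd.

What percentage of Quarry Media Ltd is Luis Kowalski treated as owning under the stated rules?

13.1712%

By sibling attribution (R3), Luis Kowalski is treated as also owning Julia Kowalski's interest in Silverbay Logistics SA, giving 8% + 40% = 48%.
Chain via Silverbay Logistics SA → Redpoint Foods Inc. (R2): 48% × 49% × 56% = 13.1712% of Quarry Media Ltd.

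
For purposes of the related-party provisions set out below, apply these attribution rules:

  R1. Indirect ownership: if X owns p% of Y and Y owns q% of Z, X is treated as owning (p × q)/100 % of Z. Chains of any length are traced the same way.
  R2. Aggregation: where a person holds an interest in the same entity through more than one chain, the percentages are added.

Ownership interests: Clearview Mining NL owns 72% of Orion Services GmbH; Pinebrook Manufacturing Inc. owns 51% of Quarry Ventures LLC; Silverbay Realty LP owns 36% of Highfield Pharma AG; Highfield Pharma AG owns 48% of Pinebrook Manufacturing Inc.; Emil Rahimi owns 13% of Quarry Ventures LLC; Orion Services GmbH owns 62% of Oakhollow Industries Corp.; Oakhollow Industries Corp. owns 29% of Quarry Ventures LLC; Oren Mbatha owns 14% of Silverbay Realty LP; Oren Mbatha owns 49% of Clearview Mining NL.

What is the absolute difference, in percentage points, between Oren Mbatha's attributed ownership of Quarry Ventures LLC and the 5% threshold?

Chain via Clearview Mining NL → Orion Services GmbH → Oakhollow Industries Corp. (R1): 49% × 72% × 62% × 29% = 6.343344% of Quarry Ventures LLC.
Chain via Silverbay Realty LP → Highfield Pharma AG → Pinebrook Manufacturing Inc. (R1): 14% × 36% × 48% × 51% = 1.233792% of Quarry Ventures LLC.
Aggregating (R2): 6.343344% + 1.233792% = 7.577136%.
7.577136% exceeds the 5% threshold by 2.577136 percentage points.

2.577136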